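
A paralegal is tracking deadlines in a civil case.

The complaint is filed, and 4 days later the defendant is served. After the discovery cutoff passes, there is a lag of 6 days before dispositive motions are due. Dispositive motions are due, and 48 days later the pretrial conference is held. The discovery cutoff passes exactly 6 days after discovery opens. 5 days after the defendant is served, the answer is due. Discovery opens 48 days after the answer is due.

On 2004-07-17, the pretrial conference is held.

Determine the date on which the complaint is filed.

The pretrial conference is held: Jul 17, 2004.
Dispositive motions are due: Jul 17, 2004 − 48 days = May 30, 2004.
The discovery cutoff passes: May 30, 2004 − 6 days = May 24, 2004.
Discovery opens: May 24, 2004 − 6 days = May 18, 2004.
The answer is due: May 18, 2004 − 48 days = Mar 31, 2004.
The defendant is served: Mar 31, 2004 − 5 days = Mar 26, 2004.
The complaint is filed: Mar 26, 2004 − 4 days = Mar 22, 2004.

2004-03-22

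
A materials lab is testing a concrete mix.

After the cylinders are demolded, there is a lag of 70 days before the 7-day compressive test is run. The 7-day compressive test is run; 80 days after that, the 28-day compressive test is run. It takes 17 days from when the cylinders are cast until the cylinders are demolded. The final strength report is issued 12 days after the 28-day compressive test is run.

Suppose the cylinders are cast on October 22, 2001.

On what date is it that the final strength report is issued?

April 19, 2002

The cylinders are cast: Oct 22, 2001.
The cylinders are demolded: Oct 22, 2001 + 17 days = Nov 8, 2001.
The 7-day compressive test is run: Nov 8, 2001 + 70 days = Jan 17, 2002.
The 28-day compressive test is run: Jan 17, 2002 + 80 days = Apr 7, 2002.
The final strength report is issued: Apr 7, 2002 + 12 days = Apr 19, 2002.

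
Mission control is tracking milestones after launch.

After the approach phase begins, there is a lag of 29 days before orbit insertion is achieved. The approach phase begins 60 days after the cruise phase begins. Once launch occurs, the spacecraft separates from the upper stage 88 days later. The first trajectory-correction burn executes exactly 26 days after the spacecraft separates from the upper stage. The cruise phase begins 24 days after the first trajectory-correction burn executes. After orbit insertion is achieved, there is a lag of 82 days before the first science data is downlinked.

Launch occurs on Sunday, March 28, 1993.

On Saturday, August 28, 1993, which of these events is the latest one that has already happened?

The cruise phase begins

Launch occurs: Mar 28, 1993.
The spacecraft separates from the upper stage: Mar 28, 1993 + 88 days = Jun 24, 1993.
The first trajectory-correction burn executes: Jun 24, 1993 + 26 days = Jul 20, 1993.
The cruise phase begins: Jul 20, 1993 + 24 days = Aug 13, 1993.
The approach phase begins: Aug 13, 1993 + 60 days = Oct 12, 1993.
Orbit insertion is achieved: Oct 12, 1993 + 29 days = Nov 10, 1993.
The first science data is downlinked: Nov 10, 1993 + 82 days = Jan 31, 1994.
Aug 28, 1993 falls between when the cruise phase begins (Aug 13, 1993) and when the approach phase begins (Oct 12, 1993).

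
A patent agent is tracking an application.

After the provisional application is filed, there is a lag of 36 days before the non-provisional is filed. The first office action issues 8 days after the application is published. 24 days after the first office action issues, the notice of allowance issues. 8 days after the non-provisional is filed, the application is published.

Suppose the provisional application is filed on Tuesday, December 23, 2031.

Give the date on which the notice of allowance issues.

Monday, March 8, 2032

The provisional application is filed: Dec 23, 2031.
The non-provisional is filed: Dec 23, 2031 + 36 days = Jan 28, 2032.
The application is published: Jan 28, 2032 + 8 days = Feb 5, 2032.
The first office action issues: Feb 5, 2032 + 8 days = Feb 13, 2032.
The notice of allowance issues: Feb 13, 2032 + 24 days = Mar 8, 2032.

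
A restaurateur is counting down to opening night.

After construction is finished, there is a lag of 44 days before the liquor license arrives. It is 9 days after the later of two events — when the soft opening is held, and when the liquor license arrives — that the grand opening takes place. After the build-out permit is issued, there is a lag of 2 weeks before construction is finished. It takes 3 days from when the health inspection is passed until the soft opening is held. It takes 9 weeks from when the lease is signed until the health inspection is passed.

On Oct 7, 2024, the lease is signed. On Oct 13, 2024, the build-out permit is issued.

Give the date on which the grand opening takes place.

Dec 21, 2024

The lease is signed: Oct 7, 2024.
The health inspection is passed: Oct 7, 2024 + 9 weeks = Dec 9, 2024.
The soft opening is held: Dec 9, 2024 + 3 days = Dec 12, 2024.
The build-out permit is issued: Oct 13, 2024.
Construction is finished: Oct 13, 2024 + 2 weeks = Oct 27, 2024.
The liquor license arrives: Oct 27, 2024 + 44 days = Dec 10, 2024.
Both prerequisites met — the soft opening is held (Dec 12, 2024), the liquor license arrives (Dec 10, 2024); the later is Dec 12, 2024.
The grand opening takes place: Dec 12, 2024 + 9 days = Dec 21, 2024.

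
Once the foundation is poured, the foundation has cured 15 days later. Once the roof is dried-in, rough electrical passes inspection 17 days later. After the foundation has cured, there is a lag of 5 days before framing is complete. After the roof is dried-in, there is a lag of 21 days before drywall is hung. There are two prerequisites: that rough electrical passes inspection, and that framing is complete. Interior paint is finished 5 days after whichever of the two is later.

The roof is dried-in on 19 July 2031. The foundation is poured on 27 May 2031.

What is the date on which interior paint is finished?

The roof is dried-in: Jul 19, 2031.
Rough electrical passes inspection: Jul 19, 2031 + 17 days = Aug 5, 2031.
The foundation is poured: May 27, 2031.
The foundation has cured: May 27, 2031 + 15 days = Jun 11, 2031.
Framing is complete: Jun 11, 2031 + 5 days = Jun 16, 2031.
Both prerequisites met — rough electrical passes inspection (Aug 5, 2031), framing is complete (Jun 16, 2031); the later is Aug 5, 2031.
Interior paint is finished: Aug 5, 2031 + 5 days = Aug 10, 2031.

10 August 2031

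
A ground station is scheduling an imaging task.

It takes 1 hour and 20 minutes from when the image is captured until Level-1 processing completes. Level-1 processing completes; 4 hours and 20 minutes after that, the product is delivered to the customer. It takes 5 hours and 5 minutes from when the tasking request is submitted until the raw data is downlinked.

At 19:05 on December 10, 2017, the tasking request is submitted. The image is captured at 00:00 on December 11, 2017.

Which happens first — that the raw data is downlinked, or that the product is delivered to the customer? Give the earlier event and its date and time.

The tasking request is submitted: 19:05 Dec 10, 2017.
The raw data is downlinked: 19:05 Dec 10, 2017 + 5h05m = 00:10 Dec 11, 2017.
The image is captured: 00:00 Dec 11, 2017.
Level-1 processing completes: 00:00 Dec 11, 2017 + 1h20m = 01:20 Dec 11, 2017.
The product is delivered to the customer: 01:20 Dec 11, 2017 + 4h20m = 05:40 Dec 11, 2017.
Comparing: the raw data is downlinked at 00:10 Dec 11, 2017 vs the product is delivered to the customer at 05:40 Dec 11, 2017. Earlier: the raw data is downlinked.

The raw data is downlinked — 00:10 on December 11, 2017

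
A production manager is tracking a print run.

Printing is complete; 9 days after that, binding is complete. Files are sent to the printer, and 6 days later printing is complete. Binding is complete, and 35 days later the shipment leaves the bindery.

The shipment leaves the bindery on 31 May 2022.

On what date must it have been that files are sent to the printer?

The shipment leaves the bindery: May 31, 2022.
Binding is complete: May 31, 2022 − 35 days = Apr 26, 2022.
Printing is complete: Apr 26, 2022 − 9 days = Apr 17, 2022.
Files are sent to the printer: Apr 17, 2022 − 6 days = Apr 11, 2022.

11 April 2022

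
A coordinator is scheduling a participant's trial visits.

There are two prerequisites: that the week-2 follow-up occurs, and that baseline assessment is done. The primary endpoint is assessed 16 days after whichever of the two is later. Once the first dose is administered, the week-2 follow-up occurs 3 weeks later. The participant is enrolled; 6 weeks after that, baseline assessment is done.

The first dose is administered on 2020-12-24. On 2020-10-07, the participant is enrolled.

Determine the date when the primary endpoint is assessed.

2021-01-30

The first dose is administered: Dec 24, 2020.
The week-2 follow-up occurs: Dec 24, 2020 + 3 weeks = Jan 14, 2021.
The participant is enrolled: Oct 7, 2020.
Baseline assessment is done: Oct 7, 2020 + 6 weeks = Nov 18, 2020.
Both prerequisites met — the week-2 follow-up occurs (Jan 14, 2021), baseline assessment is done (Nov 18, 2020); the later is Jan 14, 2021.
The primary endpoint is assessed: Jan 14, 2021 + 16 days = Jan 30, 2021.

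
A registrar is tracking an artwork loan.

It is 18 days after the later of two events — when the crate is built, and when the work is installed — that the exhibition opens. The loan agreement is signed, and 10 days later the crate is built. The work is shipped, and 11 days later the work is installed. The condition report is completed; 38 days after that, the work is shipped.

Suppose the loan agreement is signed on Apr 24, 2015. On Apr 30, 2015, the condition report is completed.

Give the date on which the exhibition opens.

Jul 6, 2015

The loan agreement is signed: Apr 24, 2015.
The crate is built: Apr 24, 2015 + 10 days = May 4, 2015.
The condition report is completed: Apr 30, 2015.
The work is shipped: Apr 30, 2015 + 38 days = Jun 7, 2015.
The work is installed: Jun 7, 2015 + 11 days = Jun 18, 2015.
Both prerequisites met — the crate is built (May 4, 2015), the work is installed (Jun 18, 2015); the later is Jun 18, 2015.
The exhibition opens: Jun 18, 2015 + 18 days = Jul 6, 2015.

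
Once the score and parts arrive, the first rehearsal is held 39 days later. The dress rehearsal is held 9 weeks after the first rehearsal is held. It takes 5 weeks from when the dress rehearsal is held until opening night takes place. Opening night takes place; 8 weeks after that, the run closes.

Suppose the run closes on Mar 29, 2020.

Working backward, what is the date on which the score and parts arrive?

The run closes: Mar 29, 2020.
Opening night takes place: Mar 29, 2020 − 8 weeks = Feb 2, 2020.
The dress rehearsal is held: Feb 2, 2020 − 5 weeks = Dec 29, 2019.
The first rehearsal is held: Dec 29, 2019 − 9 weeks = Oct 27, 2019.
The score and parts arrive: Oct 27, 2019 − 39 days = Sep 18, 2019.

Sep 18, 2019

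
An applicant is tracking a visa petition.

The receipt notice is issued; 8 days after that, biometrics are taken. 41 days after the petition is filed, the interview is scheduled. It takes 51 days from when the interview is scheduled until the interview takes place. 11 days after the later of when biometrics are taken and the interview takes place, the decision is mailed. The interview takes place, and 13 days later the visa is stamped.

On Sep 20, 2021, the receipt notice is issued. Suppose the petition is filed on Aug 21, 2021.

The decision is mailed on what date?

Dec 2, 2021

The receipt notice is issued: Sep 20, 2021.
Biometrics are taken: Sep 20, 2021 + 8 days = Sep 28, 2021.
The petition is filed: Aug 21, 2021.
The interview is scheduled: Aug 21, 2021 + 41 days = Oct 1, 2021.
The interview takes place: Oct 1, 2021 + 51 days = Nov 21, 2021.
Both prerequisites met — biometrics are taken (Sep 28, 2021), the interview takes place (Nov 21, 2021); the later is Nov 21, 2021.
The decision is mailed: Nov 21, 2021 + 11 days = Dec 2, 2021.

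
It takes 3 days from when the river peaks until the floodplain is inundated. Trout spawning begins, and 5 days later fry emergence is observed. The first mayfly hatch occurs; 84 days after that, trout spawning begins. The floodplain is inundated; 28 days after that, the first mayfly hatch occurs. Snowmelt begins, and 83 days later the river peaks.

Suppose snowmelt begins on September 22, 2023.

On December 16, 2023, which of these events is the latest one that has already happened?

The river peaks

Snowmelt begins: Sep 22, 2023.
The river peaks: Sep 22, 2023 + 83 days = Dec 14, 2023.
The floodplain is inundated: Dec 14, 2023 + 3 days = Dec 17, 2023.
The first mayfly hatch occurs: Dec 17, 2023 + 28 days = Jan 14, 2024.
Trout spawning begins: Jan 14, 2024 + 84 days = Apr 7, 2024.
Fry emergence is observed: Apr 7, 2024 + 5 days = Apr 12, 2024.
Dec 16, 2023 falls between when the river peaks (Dec 14, 2023) and when the floodplain is inundated (Dec 17, 2023).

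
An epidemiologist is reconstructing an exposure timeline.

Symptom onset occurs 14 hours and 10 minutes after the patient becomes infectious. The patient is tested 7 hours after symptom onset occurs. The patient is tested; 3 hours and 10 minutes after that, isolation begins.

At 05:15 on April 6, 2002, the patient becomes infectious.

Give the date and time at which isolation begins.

05:35 on April 7, 2002

The patient becomes infectious: 05:15 Apr 6, 2002.
Symptom onset occurs: 05:15 Apr 6, 2002 + 14h10m = 19:25 Apr 6, 2002.
The patient is tested: 19:25 Apr 6, 2002 + 7h = 02:25 Apr 7, 2002.
Isolation begins: 02:25 Apr 7, 2002 + 3h10m = 05:35 Apr 7, 2002.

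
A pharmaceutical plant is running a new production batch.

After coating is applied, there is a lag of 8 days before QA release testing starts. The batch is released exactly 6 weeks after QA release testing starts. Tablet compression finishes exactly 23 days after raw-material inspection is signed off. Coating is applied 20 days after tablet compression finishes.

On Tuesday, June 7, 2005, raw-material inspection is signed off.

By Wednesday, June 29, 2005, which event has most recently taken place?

Raw-material inspection is signed off

Raw-material inspection is signed off: Jun 7, 2005.
Tablet compression finishes: Jun 7, 2005 + 23 days = Jun 30, 2005.
Coating is applied: Jun 30, 2005 + 20 days = Jul 20, 2005.
QA release testing starts: Jul 20, 2005 + 8 days = Jul 28, 2005.
The batch is released: Jul 28, 2005 + 6 weeks = Sep 8, 2005.
Jun 29, 2005 falls between when raw-material inspection is signed off (Jun 7, 2005) and when tablet compression finishes (Jun 30, 2005).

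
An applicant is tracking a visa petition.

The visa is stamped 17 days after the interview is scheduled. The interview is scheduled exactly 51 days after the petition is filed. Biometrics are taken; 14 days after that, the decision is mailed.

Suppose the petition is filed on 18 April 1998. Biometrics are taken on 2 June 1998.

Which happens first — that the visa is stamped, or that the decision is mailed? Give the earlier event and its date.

The decision is mailed — 16 June 1998

The petition is filed: Apr 18, 1998.
The interview is scheduled: Apr 18, 1998 + 51 days = Jun 8, 1998.
The visa is stamped: Jun 8, 1998 + 17 days = Jun 25, 1998.
Biometrics are taken: Jun 2, 1998.
The decision is mailed: Jun 2, 1998 + 14 days = Jun 16, 1998.
Comparing: the visa is stamped on Jun 25, 1998 vs the decision is mailed on Jun 16, 1998. Earlier: the decision is mailed.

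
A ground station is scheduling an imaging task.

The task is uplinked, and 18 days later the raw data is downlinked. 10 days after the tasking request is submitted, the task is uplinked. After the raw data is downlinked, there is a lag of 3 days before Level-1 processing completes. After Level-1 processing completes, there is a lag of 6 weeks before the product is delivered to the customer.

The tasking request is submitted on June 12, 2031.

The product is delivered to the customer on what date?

The tasking request is submitted: Jun 12, 2031.
The task is uplinked: Jun 12, 2031 + 10 days = Jun 22, 2031.
The raw data is downlinked: Jun 22, 2031 + 18 days = Jul 10, 2031.
Level-1 processing completes: Jul 10, 2031 + 3 days = Jul 13, 2031.
The product is delivered to the customer: Jul 13, 2031 + 6 weeks = Aug 24, 2031.

August 24, 2031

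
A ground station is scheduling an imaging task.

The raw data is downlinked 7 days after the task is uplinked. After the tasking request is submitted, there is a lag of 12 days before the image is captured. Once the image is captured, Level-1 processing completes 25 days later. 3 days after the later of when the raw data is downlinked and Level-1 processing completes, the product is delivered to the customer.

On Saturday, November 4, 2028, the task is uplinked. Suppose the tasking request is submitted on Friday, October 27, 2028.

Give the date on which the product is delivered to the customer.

Wednesday, December 6, 2028

The task is uplinked: Nov 4, 2028.
The raw data is downlinked: Nov 4, 2028 + 7 days = Nov 11, 2028.
The tasking request is submitted: Oct 27, 2028.
The image is captured: Oct 27, 2028 + 12 days = Nov 8, 2028.
Level-1 processing completes: Nov 8, 2028 + 25 days = Dec 3, 2028.
Both prerequisites met — the raw data is downlinked (Nov 11, 2028), Level-1 processing completes (Dec 3, 2028); the later is Dec 3, 2028.
The product is delivered to the customer: Dec 3, 2028 + 3 days = Dec 6, 2028.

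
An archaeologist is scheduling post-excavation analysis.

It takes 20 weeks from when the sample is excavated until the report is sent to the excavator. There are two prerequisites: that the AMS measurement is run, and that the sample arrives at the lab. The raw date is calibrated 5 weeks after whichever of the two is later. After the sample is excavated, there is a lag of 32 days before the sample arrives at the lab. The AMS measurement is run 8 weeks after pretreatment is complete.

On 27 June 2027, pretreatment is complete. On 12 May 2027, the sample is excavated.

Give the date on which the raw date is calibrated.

Pretreatment is complete: Jun 27, 2027.
The AMS measurement is run: Jun 27, 2027 + 8 weeks = Aug 22, 2027.
The sample is excavated: May 12, 2027.
The sample arrives at the lab: May 12, 2027 + 32 days = Jun 13, 2027.
Both prerequisites met — the AMS measurement is run (Aug 22, 2027), the sample arrives at the lab (Jun 13, 2027); the later is Aug 22, 2027.
The raw date is calibrated: Aug 22, 2027 + 5 weeks = Sep 26, 2027.

26 September 2027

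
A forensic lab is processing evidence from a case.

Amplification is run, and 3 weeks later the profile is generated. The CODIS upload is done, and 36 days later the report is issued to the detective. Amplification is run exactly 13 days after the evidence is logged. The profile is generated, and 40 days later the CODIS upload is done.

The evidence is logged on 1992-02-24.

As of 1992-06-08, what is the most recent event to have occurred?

The evidence is logged: Feb 24, 1992.
Amplification is run: Feb 24, 1992 + 13 days = Mar 8, 1992.
The profile is generated: Mar 8, 1992 + 3 weeks = Mar 29, 1992.
The CODIS upload is done: Mar 29, 1992 + 40 days = May 8, 1992.
The report is issued to the detective: May 8, 1992 + 36 days = Jun 13, 1992.
Jun 8, 1992 falls between when the CODIS upload is done (May 8, 1992) and when the report is issued to the detective (Jun 13, 1992).

The CODIS upload is done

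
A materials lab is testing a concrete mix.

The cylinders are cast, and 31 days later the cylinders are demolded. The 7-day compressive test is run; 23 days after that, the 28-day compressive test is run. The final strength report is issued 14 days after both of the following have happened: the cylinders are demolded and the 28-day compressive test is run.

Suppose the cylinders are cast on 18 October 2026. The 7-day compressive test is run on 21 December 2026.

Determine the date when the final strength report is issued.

27 January 2027

The cylinders are cast: Oct 18, 2026.
The cylinders are demolded: Oct 18, 2026 + 31 days = Nov 18, 2026.
The 7-day compressive test is run: Dec 21, 2026.
The 28-day compressive test is run: Dec 21, 2026 + 23 days = Jan 13, 2027.
Both prerequisites met — the cylinders are demolded (Nov 18, 2026), the 28-day compressive test is run (Jan 13, 2027); the later is Jan 13, 2027.
The final strength report is issued: Jan 13, 2027 + 14 days = Jan 27, 2027.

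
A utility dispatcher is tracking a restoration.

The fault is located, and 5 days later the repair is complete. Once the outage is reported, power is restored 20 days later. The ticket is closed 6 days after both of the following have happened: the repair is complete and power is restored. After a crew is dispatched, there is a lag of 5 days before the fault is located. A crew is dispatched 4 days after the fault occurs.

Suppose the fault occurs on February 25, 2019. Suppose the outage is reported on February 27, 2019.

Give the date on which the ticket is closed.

March 25, 2019

The fault occurs: Feb 25, 2019.
A crew is dispatched: Feb 25, 2019 + 4 days = Mar 1, 2019.
The fault is located: Mar 1, 2019 + 5 days = Mar 6, 2019.
The repair is complete: Mar 6, 2019 + 5 days = Mar 11, 2019.
The outage is reported: Feb 27, 2019.
Power is restored: Feb 27, 2019 + 20 days = Mar 19, 2019.
Both prerequisites met — the repair is complete (Mar 11, 2019), power is restored (Mar 19, 2019); the later is Mar 19, 2019.
The ticket is closed: Mar 19, 2019 + 6 days = Mar 25, 2019.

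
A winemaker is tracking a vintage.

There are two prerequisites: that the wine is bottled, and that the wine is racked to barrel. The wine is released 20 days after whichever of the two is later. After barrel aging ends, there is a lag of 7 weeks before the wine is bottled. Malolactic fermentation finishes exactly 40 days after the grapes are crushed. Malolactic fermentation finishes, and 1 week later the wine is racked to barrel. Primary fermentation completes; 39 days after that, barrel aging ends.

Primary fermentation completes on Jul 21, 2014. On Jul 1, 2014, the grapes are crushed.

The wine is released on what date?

Primary fermentation completes: Jul 21, 2014.
Barrel aging ends: Jul 21, 2014 + 39 days = Aug 29, 2014.
The wine is bottled: Aug 29, 2014 + 7 weeks = Oct 17, 2014.
The grapes are crushed: Jul 1, 2014.
Malolactic fermentation finishes: Jul 1, 2014 + 40 days = Aug 10, 2014.
The wine is racked to barrel: Aug 10, 2014 + 1 week = Aug 17, 2014.
Both prerequisites met — the wine is bottled (Oct 17, 2014), the wine is racked to barrel (Aug 17, 2014); the later is Oct 17, 2014.
The wine is released: Oct 17, 2014 + 20 days = Nov 6, 2014.

Nov 6, 2014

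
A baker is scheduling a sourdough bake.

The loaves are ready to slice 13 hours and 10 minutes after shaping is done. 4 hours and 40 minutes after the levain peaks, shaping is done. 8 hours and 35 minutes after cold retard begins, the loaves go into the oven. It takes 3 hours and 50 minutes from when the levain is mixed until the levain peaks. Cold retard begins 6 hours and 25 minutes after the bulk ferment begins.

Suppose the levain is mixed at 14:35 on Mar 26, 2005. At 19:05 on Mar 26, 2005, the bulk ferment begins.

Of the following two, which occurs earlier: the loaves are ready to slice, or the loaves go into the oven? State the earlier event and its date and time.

The loaves go into the oven — 10:05 on Mar 27, 2005

The levain is mixed: 14:35 Mar 26, 2005.
The levain peaks: 14:35 Mar 26, 2005 + 3h50m = 18:25 Mar 26, 2005.
Shaping is done: 18:25 Mar 26, 2005 + 4h40m = 23:05 Mar 26, 2005.
The loaves are ready to slice: 23:05 Mar 26, 2005 + 13h10m = 12:15 Mar 27, 2005.
The bulk ferment begins: 19:05 Mar 26, 2005.
Cold retard begins: 19:05 Mar 26, 2005 + 6h25m = 01:30 Mar 27, 2005.
The loaves go into the oven: 01:30 Mar 27, 2005 + 8h35m = 10:05 Mar 27, 2005.
Comparing: the loaves are ready to slice at 12:15 Mar 27, 2005 vs the loaves go into the oven at 10:05 Mar 27, 2005. Earlier: the loaves go into the oven.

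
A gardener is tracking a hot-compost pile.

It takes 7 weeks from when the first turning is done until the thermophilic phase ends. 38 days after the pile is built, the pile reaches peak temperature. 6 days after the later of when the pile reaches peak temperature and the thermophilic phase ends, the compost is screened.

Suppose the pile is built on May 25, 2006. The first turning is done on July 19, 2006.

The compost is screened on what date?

September 12, 2006

The pile is built: May 25, 2006.
The pile reaches peak temperature: May 25, 2006 + 38 days = Jul 2, 2006.
The first turning is done: Jul 19, 2006.
The thermophilic phase ends: Jul 19, 2006 + 7 weeks = Sep 6, 2006.
Both prerequisites met — the pile reaches peak temperature (Jul 2, 2006), the thermophilic phase ends (Sep 6, 2006); the later is Sep 6, 2006.
The compost is screened: Sep 6, 2006 + 6 days = Sep 12, 2006.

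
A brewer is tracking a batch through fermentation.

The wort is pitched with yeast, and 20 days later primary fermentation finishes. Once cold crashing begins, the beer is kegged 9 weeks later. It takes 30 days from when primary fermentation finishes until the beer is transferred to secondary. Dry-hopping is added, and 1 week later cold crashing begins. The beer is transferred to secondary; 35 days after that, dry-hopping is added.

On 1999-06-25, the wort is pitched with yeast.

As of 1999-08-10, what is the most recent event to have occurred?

The wort is pitched with yeast: Jun 25, 1999.
Primary fermentation finishes: Jun 25, 1999 + 20 days = Jul 15, 1999.
The beer is transferred to secondary: Jul 15, 1999 + 30 days = Aug 14, 1999.
Dry-hopping is added: Aug 14, 1999 + 35 days = Sep 18, 1999.
Cold crashing begins: Sep 18, 1999 + 1 week = Sep 25, 1999.
The beer is kegged: Sep 25, 1999 + 9 weeks = Nov 27, 1999.
Aug 10, 1999 falls between when primary fermentation finishes (Jul 15, 1999) and when the beer is transferred to secondary (Aug 14, 1999).

Primary fermentation finishes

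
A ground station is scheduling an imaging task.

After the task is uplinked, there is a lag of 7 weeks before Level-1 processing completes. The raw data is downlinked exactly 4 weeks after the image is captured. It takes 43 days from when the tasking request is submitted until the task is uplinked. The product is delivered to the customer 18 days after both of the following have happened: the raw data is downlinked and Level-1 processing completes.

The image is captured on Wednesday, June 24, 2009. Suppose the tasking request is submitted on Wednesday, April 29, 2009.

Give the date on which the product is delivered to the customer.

Monday, August 17, 2009

The image is captured: Jun 24, 2009.
The raw data is downlinked: Jun 24, 2009 + 4 weeks = Jul 22, 2009.
The tasking request is submitted: Apr 29, 2009.
The task is uplinked: Apr 29, 2009 + 43 days = Jun 11, 2009.
Level-1 processing completes: Jun 11, 2009 + 7 weeks = Jul 30, 2009.
Both prerequisites met — the raw data is downlinked (Jul 22, 2009), Level-1 processing completes (Jul 30, 2009); the later is Jul 30, 2009.
The product is delivered to the customer: Jul 30, 2009 + 18 days = Aug 17, 2009.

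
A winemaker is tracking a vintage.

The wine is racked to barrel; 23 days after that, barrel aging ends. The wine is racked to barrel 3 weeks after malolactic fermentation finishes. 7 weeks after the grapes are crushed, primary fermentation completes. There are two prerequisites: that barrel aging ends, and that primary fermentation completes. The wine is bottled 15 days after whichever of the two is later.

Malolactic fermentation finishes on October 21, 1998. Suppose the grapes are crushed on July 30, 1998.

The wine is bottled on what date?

Malolactic fermentation finishes: Oct 21, 1998.
The wine is racked to barrel: Oct 21, 1998 + 3 weeks = Nov 11, 1998.
Barrel aging ends: Nov 11, 1998 + 23 days = Dec 4, 1998.
The grapes are crushed: Jul 30, 1998.
Primary fermentation completes: Jul 30, 1998 + 7 weeks = Sep 17, 1998.
Both prerequisites met — barrel aging ends (Dec 4, 1998), primary fermentation completes (Sep 17, 1998); the later is Dec 4, 1998.
The wine is bottled: Dec 4, 1998 + 15 days = Dec 19, 1998.

December 19, 1998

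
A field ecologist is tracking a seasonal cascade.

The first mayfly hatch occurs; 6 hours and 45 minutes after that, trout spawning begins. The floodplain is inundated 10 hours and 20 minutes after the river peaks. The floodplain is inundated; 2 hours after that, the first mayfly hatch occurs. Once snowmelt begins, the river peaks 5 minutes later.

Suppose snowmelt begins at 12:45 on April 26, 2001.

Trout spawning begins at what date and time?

07:55 on April 27, 2001

Snowmelt begins: 12:45 Apr 26, 2001.
The river peaks: 12:45 Apr 26, 2001 + 5m = 12:50 Apr 26, 2001.
The floodplain is inundated: 12:50 Apr 26, 2001 + 10h20m = 23:10 Apr 26, 2001.
The first mayfly hatch occurs: 23:10 Apr 26, 2001 + 2h = 01:10 Apr 27, 2001.
Trout spawning begins: 01:10 Apr 27, 2001 + 6h45m = 07:55 Apr 27, 2001.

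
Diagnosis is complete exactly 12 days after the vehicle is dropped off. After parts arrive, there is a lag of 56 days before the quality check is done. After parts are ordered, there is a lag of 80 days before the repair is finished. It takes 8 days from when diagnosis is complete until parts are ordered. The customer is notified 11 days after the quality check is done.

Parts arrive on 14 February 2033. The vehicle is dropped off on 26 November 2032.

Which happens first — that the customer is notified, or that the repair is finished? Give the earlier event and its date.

Parts arrive: Feb 14, 2033.
The quality check is done: Feb 14, 2033 + 56 days = Apr 11, 2033.
The customer is notified: Apr 11, 2033 + 11 days = Apr 22, 2033.
The vehicle is dropped off: Nov 26, 2032.
Diagnosis is complete: Nov 26, 2032 + 12 days = Dec 8, 2032.
Parts are ordered: Dec 8, 2032 + 8 days = Dec 16, 2032.
The repair is finished: Dec 16, 2032 + 80 days = Mar 6, 2033.
Comparing: the customer is notified on Apr 22, 2033 vs the repair is finished on Mar 6, 2033. Earlier: the repair is finished.

The repair is finished — 6 March 2033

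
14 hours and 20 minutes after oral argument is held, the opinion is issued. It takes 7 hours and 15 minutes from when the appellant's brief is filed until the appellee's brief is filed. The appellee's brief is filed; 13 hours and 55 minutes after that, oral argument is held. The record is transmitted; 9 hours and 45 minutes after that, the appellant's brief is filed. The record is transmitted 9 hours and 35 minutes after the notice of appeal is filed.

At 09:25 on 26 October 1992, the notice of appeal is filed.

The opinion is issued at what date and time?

16:15 on 28 October 1992

The notice of appeal is filed: 09:25 Oct 26, 1992.
The record is transmitted: 09:25 Oct 26, 1992 + 9h35m = 19:00 Oct 26, 1992.
The appellant's brief is filed: 19:00 Oct 26, 1992 + 9h45m = 04:45 Oct 27, 1992.
The appellee's brief is filed: 04:45 Oct 27, 1992 + 7h15m = 12:00 Oct 27, 1992.
Oral argument is held: 12:00 Oct 27, 1992 + 13h55m = 01:55 Oct 28, 1992.
The opinion is issued: 01:55 Oct 28, 1992 + 14h20m = 16:15 Oct 28, 1992.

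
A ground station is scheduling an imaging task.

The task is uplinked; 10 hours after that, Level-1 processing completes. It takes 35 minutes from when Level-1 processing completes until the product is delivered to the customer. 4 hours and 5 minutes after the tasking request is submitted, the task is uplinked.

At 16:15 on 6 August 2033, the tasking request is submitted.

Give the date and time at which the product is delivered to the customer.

06:55 on 7 August 2033

The tasking request is submitted: 16:15 Aug 6, 2033.
The task is uplinked: 16:15 Aug 6, 2033 + 4h05m = 20:20 Aug 6, 2033.
Level-1 processing completes: 20:20 Aug 6, 2033 + 10h = 06:20 Aug 7, 2033.
The product is delivered to the customer: 06:20 Aug 7, 2033 + 35m = 06:55 Aug 7, 2033.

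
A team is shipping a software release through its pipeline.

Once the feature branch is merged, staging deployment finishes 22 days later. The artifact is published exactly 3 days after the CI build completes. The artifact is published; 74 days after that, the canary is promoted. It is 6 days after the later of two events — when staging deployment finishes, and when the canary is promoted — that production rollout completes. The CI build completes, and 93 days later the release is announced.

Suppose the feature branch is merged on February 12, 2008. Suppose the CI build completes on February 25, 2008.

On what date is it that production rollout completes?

May 18, 2008

The feature branch is merged: Feb 12, 2008.
Staging deployment finishes: Feb 12, 2008 + 22 days = Mar 5, 2008.
The CI build completes: Feb 25, 2008.
The artifact is published: Feb 25, 2008 + 3 days = Feb 28, 2008.
The canary is promoted: Feb 28, 2008 + 74 days = May 12, 2008.
Both prerequisites met — staging deployment finishes (Mar 5, 2008), the canary is promoted (May 12, 2008); the later is May 12, 2008.
Production rollout completes: May 12, 2008 + 6 days = May 18, 2008.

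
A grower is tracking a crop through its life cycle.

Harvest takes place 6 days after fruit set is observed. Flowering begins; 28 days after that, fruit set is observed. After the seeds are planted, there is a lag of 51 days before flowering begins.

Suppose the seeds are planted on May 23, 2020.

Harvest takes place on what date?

The seeds are planted: May 23, 2020.
Flowering begins: May 23, 2020 + 51 days = Jul 13, 2020.
Fruit set is observed: Jul 13, 2020 + 28 days = Aug 10, 2020.
Harvest takes place: Aug 10, 2020 + 6 days = Aug 16, 2020.

August 16, 2020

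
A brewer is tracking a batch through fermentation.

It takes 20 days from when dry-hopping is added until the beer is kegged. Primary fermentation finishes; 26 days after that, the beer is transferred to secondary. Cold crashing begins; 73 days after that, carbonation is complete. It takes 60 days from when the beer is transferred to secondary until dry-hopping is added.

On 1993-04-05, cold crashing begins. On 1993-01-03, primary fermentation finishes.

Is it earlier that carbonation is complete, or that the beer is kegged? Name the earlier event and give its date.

The beer is kegged — 1993-04-19

Cold crashing begins: Apr 5, 1993.
Carbonation is complete: Apr 5, 1993 + 73 days = Jun 17, 1993.
Primary fermentation finishes: Jan 3, 1993.
The beer is transferred to secondary: Jan 3, 1993 + 26 days = Jan 29, 1993.
Dry-hopping is added: Jan 29, 1993 + 60 days = Mar 30, 1993.
The beer is kegged: Mar 30, 1993 + 20 days = Apr 19, 1993.
Comparing: carbonation is complete on Jun 17, 1993 vs the beer is kegged on Apr 19, 1993. Earlier: the beer is kegged.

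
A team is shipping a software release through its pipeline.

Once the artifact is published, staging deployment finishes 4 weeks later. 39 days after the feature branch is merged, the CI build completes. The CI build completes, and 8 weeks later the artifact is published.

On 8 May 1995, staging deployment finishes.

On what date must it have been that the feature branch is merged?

Staging deployment finishes: May 8, 1995.
The artifact is published: May 8, 1995 − 4 weeks = Apr 10, 1995.
The CI build completes: Apr 10, 1995 − 8 weeks = Feb 13, 1995.
The feature branch is merged: Feb 13, 1995 − 39 days = Jan 5, 1995.

5 January 1995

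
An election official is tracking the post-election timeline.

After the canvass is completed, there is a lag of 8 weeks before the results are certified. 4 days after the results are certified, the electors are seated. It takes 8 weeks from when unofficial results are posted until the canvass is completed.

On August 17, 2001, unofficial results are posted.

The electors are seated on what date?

December 11, 2001

Unofficial results are posted: Aug 17, 2001.
The canvass is completed: Aug 17, 2001 + 8 weeks = Oct 12, 2001.
The results are certified: Oct 12, 2001 + 8 weeks = Dec 7, 2001.
The electors are seated: Dec 7, 2001 + 4 days = Dec 11, 2001.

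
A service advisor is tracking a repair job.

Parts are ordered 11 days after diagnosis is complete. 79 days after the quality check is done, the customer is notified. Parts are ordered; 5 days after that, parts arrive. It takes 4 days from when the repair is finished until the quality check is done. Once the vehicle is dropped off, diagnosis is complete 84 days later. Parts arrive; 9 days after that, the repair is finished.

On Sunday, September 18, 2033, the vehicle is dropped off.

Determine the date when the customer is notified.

Wednesday, March 29, 2034

The vehicle is dropped off: Sep 18, 2033.
Diagnosis is complete: Sep 18, 2033 + 84 days = Dec 11, 2033.
Parts are ordered: Dec 11, 2033 + 11 days = Dec 22, 2033.
Parts arrive: Dec 22, 2033 + 5 days = Dec 27, 2033.
The repair is finished: Dec 27, 2033 + 9 days = Jan 5, 2034.
The quality check is done: Jan 5, 2034 + 4 days = Jan 9, 2034.
The customer is notified: Jan 9, 2034 + 79 days = Mar 29, 2034.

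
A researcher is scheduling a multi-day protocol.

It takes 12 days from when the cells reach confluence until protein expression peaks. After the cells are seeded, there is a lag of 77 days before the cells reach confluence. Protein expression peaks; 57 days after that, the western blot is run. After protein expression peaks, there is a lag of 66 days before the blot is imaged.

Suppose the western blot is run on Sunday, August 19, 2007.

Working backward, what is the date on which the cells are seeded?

The western blot is run: Aug 19, 2007.
Protein expression peaks: Aug 19, 2007 − 57 days = Jun 23, 2007.
The cells reach confluence: Jun 23, 2007 − 12 days = Jun 11, 2007.
The cells are seeded: Jun 11, 2007 − 77 days = Mar 26, 2007.

Monday, March 26, 2007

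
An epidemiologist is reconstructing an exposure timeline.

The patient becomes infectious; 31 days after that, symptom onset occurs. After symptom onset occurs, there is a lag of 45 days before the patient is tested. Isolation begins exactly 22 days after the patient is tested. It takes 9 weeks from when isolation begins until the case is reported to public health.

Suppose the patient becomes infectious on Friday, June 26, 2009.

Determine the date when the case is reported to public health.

The patient becomes infectious: Jun 26, 2009.
Symptom onset occurs: Jun 26, 2009 + 31 days = Jul 27, 2009.
The patient is tested: Jul 27, 2009 + 45 days = Sep 10, 2009.
Isolation begins: Sep 10, 2009 + 22 days = Oct 2, 2009.
The case is reported to public health: Oct 2, 2009 + 9 weeks = Dec 4, 2009.

Friday, December 4, 2009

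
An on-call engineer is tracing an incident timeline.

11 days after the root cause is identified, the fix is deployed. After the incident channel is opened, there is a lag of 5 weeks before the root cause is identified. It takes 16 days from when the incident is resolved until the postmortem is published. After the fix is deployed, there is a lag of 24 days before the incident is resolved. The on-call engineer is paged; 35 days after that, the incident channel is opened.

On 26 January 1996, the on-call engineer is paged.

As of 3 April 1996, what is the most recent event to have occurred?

The incident channel is opened

The on-call engineer is paged: Jan 26, 1996.
The incident channel is opened: Jan 26, 1996 + 35 days = Mar 1, 1996.
The root cause is identified: Mar 1, 1996 + 5 weeks = Apr 5, 1996.
The fix is deployed: Apr 5, 1996 + 11 days = Apr 16, 1996.
The incident is resolved: Apr 16, 1996 + 24 days = May 10, 1996.
The postmortem is published: May 10, 1996 + 16 days = May 26, 1996.
Apr 3, 1996 falls between when the incident channel is opened (Mar 1, 1996) and when the root cause is identified (Apr 5, 1996).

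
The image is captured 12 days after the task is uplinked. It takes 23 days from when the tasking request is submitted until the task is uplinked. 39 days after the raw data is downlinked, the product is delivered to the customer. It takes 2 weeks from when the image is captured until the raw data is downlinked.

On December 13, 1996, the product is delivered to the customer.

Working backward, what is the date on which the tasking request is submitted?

September 16, 1996

The product is delivered to the customer: Dec 13, 1996.
The raw data is downlinked: Dec 13, 1996 − 39 days = Nov 4, 1996.
The image is captured: Nov 4, 1996 − 2 weeks = Oct 21, 1996.
The task is uplinked: Oct 21, 1996 − 12 days = Oct 9, 1996.
The tasking request is submitted: Oct 9, 1996 − 23 days = Sep 16, 1996.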